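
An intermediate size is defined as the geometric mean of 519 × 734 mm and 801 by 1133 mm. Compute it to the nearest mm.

Short side: √(519 · 801) = √415719 ≈ 644.8 → 645 mm
Long side: √(734 · 1133) = √831622 ≈ 911.9 → 912 mm

645 × 912 mm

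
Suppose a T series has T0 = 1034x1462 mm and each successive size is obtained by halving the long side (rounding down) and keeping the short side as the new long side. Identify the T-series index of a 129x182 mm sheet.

T6

T0: 1034 × 1462 mm
T1: 731 × 1034 mm
T2: 517 × 731 mm
T3: 365 × 517 mm
T4: 258 × 365 mm
T5: 182 × 258 mm
T6: 129 × 182 mm
T7: 91 × 129 mm
→ matches T6.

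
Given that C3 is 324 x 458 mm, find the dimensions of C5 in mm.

C4: ⌊458/2⌋ × 324 = 229 × 324 mm
C5: ⌊324/2⌋ × 229 = 162 × 229 mm

162 × 229 mm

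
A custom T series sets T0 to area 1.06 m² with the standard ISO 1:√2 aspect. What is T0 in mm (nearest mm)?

Let the short side be w mm. Then w · w√2 = 1.06 m² = 1,060,000 mm².
w² = 1,060,000/√2, so w ≈ 865.8 mm; long side = w√2 ≈ 1224.4 mm.

866 × 1224 mm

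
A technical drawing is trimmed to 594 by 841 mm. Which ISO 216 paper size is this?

A1 (594 × 841 mm)

Aspect ratio 841/594 ≈ 1.416 — close to the ISO √2 ≈ 1.414.
In the A-series (A0 area = 1 m²): A1 = 594 × 841 mm.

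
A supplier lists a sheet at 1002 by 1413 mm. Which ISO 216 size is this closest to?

Aspect ratio 1413/1002 ≈ 1.410 — close to the ISO √2 ≈ 1.414.
In the B-series (B0 = 1000 × 1414 mm): B0 = 1000 × 1414 mm.
Off by 3 mm total — nearest standard size.

B0 (1000 × 1414 mm)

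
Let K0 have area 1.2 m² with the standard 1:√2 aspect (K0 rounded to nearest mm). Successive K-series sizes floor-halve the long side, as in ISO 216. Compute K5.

162 × 230 mm

Let K0's short side be w mm. w · w√2 = 1.2 m² = 1,200,000 mm², so w ≈ 921.2 mm and w√2 ≈ 1302.7 mm → K0 = 921 × 1303 mm.
K1: ⌊1303/2⌋ × 921 = 651 × 921 mm
K2: ⌊921/2⌋ × 651 = 460 × 651 mm
K3: ⌊651/2⌋ × 460 = 325 × 460 mm
K4: ⌊460/2⌋ × 325 = 230 × 325 mm
K5: ⌊325/2⌋ × 230 = 162 × 230 mm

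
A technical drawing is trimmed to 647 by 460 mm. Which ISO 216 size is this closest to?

Aspect ratio 647/460 ≈ 1.407 — close to the ISO √2 ≈ 1.414.
In the C-series (envelope sizes, between A and B): C2 = 458 × 648 mm.
Off by 3 mm total — nearest standard size.

C2 (458 × 648 mm)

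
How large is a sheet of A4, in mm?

210 × 297 mm

A0 = 841 × 1189 mm (A0 has area 1 m², aspect 1:√2).
A1: ⌊1189/2⌋ × 841 = 594 × 841 mm
A2: ⌊841/2⌋ × 594 = 420 × 594 mm
A3: ⌊594/2⌋ × 420 = 297 × 420 mm
A4: ⌊420/2⌋ × 297 = 210 × 297 mm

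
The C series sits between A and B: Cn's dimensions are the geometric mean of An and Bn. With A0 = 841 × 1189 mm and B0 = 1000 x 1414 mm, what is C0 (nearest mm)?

Short side: √(841 · 1000) = √841000 ≈ 917.1 → 917 mm
Long side: √(1189 · 1414) = √1681246 ≈ 1296.6 → 1297 mm

917 × 1297 mm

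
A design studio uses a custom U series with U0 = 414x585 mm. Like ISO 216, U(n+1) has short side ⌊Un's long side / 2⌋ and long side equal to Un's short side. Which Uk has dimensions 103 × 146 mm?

U0: 414 × 585 mm
U1: 292 × 414 mm
U2: 207 × 292 mm
U3: 146 × 207 mm
U4: 103 × 146 mm
U5: 73 × 103 mm
→ matches U4.

U4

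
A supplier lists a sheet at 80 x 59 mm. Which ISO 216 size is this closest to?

C8 (57 × 81 mm)

Aspect ratio 80/59 ≈ 1.356 (ISO target is √2 ≈ 1.414).
In the C-series (envelope sizes, between A and B): C8 = 57 × 81 mm.
Off by 3 mm total — nearest standard size.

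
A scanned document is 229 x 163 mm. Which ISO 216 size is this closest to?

C5 (162 × 229 mm)

Aspect ratio 229/163 ≈ 1.405 — close to the ISO √2 ≈ 1.414.
In the C-series (envelope sizes, between A and B): C5 = 162 × 229 mm.
Off by 1 mm total — nearest standard size.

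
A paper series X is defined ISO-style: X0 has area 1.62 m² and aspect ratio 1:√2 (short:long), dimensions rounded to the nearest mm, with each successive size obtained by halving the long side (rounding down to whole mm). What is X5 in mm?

189 × 267 mm

Let X0's short side be w mm. w · w√2 = 1.62 m² = 1,620,000 mm², so w ≈ 1070.3 mm and w√2 ≈ 1513.6 mm → X0 = 1070 × 1514 mm.
X1: ⌊1514/2⌋ × 1070 = 757 × 1070 mm
X2: ⌊1070/2⌋ × 757 = 535 × 757 mm
X3: ⌊757/2⌋ × 535 = 378 × 535 mm
X4: ⌊535/2⌋ × 378 = 267 × 378 mm
X5: ⌊378/2⌋ × 267 = 189 × 267 mm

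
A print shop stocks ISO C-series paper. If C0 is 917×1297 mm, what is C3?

C1: ⌊1297/2⌋ × 917 = 648 × 917 mm
C2: ⌊917/2⌋ × 648 = 458 × 648 mm
C3: ⌊648/2⌋ × 458 = 324 × 458 mm

324 × 458 mm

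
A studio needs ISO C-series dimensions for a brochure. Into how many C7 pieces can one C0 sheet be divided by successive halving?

128

C0 = 917 × 1297 mm; C7 = 81 × 114 mm.
Each halving step doubles the count; 7 steps from C0 to C7.
2^7 = 128.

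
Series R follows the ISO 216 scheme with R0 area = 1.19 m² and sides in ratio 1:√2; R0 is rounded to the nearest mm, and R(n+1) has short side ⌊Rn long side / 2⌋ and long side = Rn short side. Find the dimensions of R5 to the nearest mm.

Let R0's short side be w mm. w · w√2 = 1.19 m² = 1,190,000 mm², so w ≈ 917.3 mm and w√2 ≈ 1297.3 mm → R0 = 917 × 1297 mm.
R1: ⌊1297/2⌋ × 917 = 648 × 917 mm
R2: ⌊917/2⌋ × 648 = 458 × 648 mm
R3: ⌊648/2⌋ × 458 = 324 × 458 mm
R4: ⌊458/2⌋ × 324 = 229 × 324 mm
R5: ⌊324/2⌋ × 229 = 162 × 229 mm

162 × 229 mm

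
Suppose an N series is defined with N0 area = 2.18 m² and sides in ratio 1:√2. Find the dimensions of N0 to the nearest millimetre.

Let the short side be w mm. Then w · w√2 = 2.18 m² = 2,180,000 mm².
w² = 2,180,000/√2, so w ≈ 1241.6 mm; long side = w√2 ≈ 1755.8 mm.

1242 × 1756 mm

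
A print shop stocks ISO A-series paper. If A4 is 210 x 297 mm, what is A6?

A5: ⌊297/2⌋ × 210 = 148 × 210 mm
A6: ⌊210/2⌋ × 148 = 105 × 148 mm

105 × 148 mm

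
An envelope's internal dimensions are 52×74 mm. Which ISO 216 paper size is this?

Aspect ratio 74/52 ≈ 1.423 — close to the ISO √2 ≈ 1.414.
In the A-series (A0 area = 1 m²): A8 = 52 × 74 mm.

A8 (52 × 74 mm)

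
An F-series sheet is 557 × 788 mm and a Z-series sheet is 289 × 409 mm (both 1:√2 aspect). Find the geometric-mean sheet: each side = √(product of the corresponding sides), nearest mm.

Short side: √(557 · 289) = √160973 ≈ 401.2 → 401 mm
Long side: √(788 · 409) = √322292 ≈ 567.7 → 568 mm

401 × 568 mm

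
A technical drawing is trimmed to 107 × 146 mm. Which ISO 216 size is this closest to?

A6 (105 × 148 mm)

Aspect ratio 146/107 ≈ 1.364 (ISO target is √2 ≈ 1.414).
In the A-series (A0 area = 1 m²): A6 = 105 × 148 mm.
Off by 4 mm total — nearest standard size.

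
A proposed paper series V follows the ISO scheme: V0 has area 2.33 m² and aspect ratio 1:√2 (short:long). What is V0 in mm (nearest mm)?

1284 × 1815 mm

Let the short side be w mm. Then w · w√2 = 2.33 m² = 2,330,000 mm².
w² = 2,330,000/√2, so w ≈ 1283.6 mm; long side = w√2 ≈ 1815.2 mm.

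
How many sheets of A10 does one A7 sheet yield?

8

A7 = 74 × 105 mm; A10 = 26 × 37 mm.
Each halving step doubles the count; 3 steps from A7 to A10.
2^3 = 8.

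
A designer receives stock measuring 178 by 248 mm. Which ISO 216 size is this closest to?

Aspect ratio 248/178 ≈ 1.393 (ISO target is √2 ≈ 1.414).
In the B-series (B0 = 1000 × 1414 mm): B5 = 176 × 250 mm.
Off by 4 mm total — nearest standard size.

B5 (176 × 250 mm)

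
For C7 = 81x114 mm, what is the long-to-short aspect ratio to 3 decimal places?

1.407

114 / 81 = 1.407
ISO 216 targets √2 ≈ 1.414; the -0.007 deviation is from mm rounding.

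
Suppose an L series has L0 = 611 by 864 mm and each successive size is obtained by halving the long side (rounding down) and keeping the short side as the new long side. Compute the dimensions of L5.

108 × 152 mm

L1: ⌊864/2⌋ × 611 = 432 × 611 mm
L2: ⌊611/2⌋ × 432 = 305 × 432 mm
L3: ⌊432/2⌋ × 305 = 216 × 305 mm
L4: ⌊305/2⌋ × 216 = 152 × 216 mm
L5: ⌊216/2⌋ × 152 = 108 × 152 mm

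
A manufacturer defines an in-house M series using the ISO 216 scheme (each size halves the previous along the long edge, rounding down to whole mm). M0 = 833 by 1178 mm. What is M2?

M1: ⌊1178/2⌋ × 833 = 589 × 833 mm
M2: ⌊833/2⌋ × 589 = 416 × 589 mm

416 × 589 mm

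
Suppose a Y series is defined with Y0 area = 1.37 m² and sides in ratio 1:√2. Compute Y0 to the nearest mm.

Let the short side be w mm. Then w · w√2 = 1.37 m² = 1,370,000 mm².
w² = 1,370,000/√2, so w ≈ 984.2 mm; long side = w√2 ≈ 1391.9 mm.

984 × 1392 mm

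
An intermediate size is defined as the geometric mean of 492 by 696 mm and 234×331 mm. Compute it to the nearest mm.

Short side: √(492 · 234) = √115128 ≈ 339.3 → 339 mm
Long side: √(696 · 331) = √230376 ≈ 480.0 → 480 mm

339 × 480 mm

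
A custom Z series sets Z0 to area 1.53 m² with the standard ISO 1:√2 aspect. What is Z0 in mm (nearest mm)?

1040 × 1471 mm

Let the short side be w mm. Then w · w√2 = 1.53 m² = 1,530,000 mm².
w² = 1,530,000/√2, so w ≈ 1040.1 mm; long side = w√2 ≈ 1471.0 mm.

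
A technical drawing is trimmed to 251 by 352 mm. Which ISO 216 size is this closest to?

B4 (250 × 353 mm)

Aspect ratio 352/251 ≈ 1.402 — close to the ISO √2 ≈ 1.414.
In the B-series (B0 = 1000 × 1414 mm): B4 = 250 × 353 mm.
Off by 2 mm total — nearest standard size.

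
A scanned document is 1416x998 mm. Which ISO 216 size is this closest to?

Aspect ratio 1416/998 ≈ 1.419 — close to the ISO √2 ≈ 1.414.
In the B-series (B0 = 1000 × 1414 mm): B0 = 1000 × 1414 mm.
Off by 4 mm total — nearest standard size.

B0 (1000 × 1414 mm)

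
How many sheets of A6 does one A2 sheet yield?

16

Each ISO step halves the sheet: 1 × A2 → 2 × A3 → 4 × A4 → 8 × A5 → …
From A2 to A6 is 4 halving steps: 2^4 = 16.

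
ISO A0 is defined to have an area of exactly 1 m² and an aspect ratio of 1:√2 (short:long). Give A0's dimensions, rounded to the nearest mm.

841 × 1189 mm

Let the short side be w mm. Then the long side is w√2 and w · w√2 = 10⁶ mm².
w² = 10⁶/√2, so w = 1000 / 2^(1/4) ≈ 840.9 mm; long side = 1000 · 2^(1/4) ≈ 1189.2 mm.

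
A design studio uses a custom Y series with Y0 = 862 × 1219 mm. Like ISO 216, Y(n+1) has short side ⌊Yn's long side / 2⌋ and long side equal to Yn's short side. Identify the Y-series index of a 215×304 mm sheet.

Y0: 862 × 1219 mm
Y1: 609 × 862 mm
Y2: 431 × 609 mm
Y3: 304 × 431 mm
Y4: 215 × 304 mm
Y5: 152 × 215 mm
→ matches Y4.

Y4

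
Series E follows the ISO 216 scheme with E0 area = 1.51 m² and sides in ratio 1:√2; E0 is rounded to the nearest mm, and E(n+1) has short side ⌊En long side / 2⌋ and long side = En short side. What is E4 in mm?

258 × 365 mm

Let E0's short side be w mm. w · w√2 = 1.51 m² = 1,510,000 mm², so w ≈ 1033.3 mm and w√2 ≈ 1461.3 mm → E0 = 1033 × 1461 mm.
E1: ⌊1461/2⌋ × 1033 = 730 × 1033 mm
E2: ⌊1033/2⌋ × 730 = 516 × 730 mm
E3: ⌊730/2⌋ × 516 = 365 × 516 mm
E4: ⌊516/2⌋ × 365 = 258 × 365 mm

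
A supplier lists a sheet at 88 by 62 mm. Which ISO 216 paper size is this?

B8 (62 × 88 mm)

Aspect ratio 88/62 ≈ 1.419 — close to the ISO √2 ≈ 1.414.
In the B-series (B0 = 1000 × 1414 mm): B8 = 62 × 88 mm.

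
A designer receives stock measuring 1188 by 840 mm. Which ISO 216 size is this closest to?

A0 (841 × 1189 mm)

Aspect ratio 1188/840 ≈ 1.414 — close to the ISO √2 ≈ 1.414.
In the A-series (A0 area = 1 m²): A0 = 841 × 1189 mm.
Off by 2 mm total — nearest standard size.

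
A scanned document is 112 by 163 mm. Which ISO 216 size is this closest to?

C6 (114 × 162 mm)

Aspect ratio 163/112 ≈ 1.455 (ISO target is √2 ≈ 1.414).
In the C-series (envelope sizes, between A and B): C6 = 114 × 162 mm.
Off by 3 mm total — nearest standard size.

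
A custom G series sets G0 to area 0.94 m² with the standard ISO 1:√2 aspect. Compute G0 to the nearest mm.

815 × 1153 mm

Let the short side be w mm. Then w · w√2 = 0.94 m² = 940,000 mm².
w² = 940,000/√2, so w ≈ 815.3 mm; long side = w√2 ≈ 1153.0 mm.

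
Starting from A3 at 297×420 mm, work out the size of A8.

52 × 74 mm

A4: ⌊420/2⌋ × 297 = 210 × 297 mm
A5: ⌊297/2⌋ × 210 = 148 × 210 mm
A6: ⌊210/2⌋ × 148 = 105 × 148 mm
A7: ⌊148/2⌋ × 105 = 74 × 105 mm
A8: ⌊105/2⌋ × 74 = 52 × 74 mm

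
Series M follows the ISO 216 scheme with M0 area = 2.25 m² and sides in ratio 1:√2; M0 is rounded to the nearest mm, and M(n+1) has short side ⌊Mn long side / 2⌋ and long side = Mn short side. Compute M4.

Let M0's short side be w mm. w · w√2 = 2.25 m² = 2,250,000 mm², so w ≈ 1261.3 mm and w√2 ≈ 1783.8 mm → M0 = 1261 × 1784 mm.
M1: ⌊1784/2⌋ × 1261 = 892 × 1261 mm
M2: ⌊1261/2⌋ × 892 = 630 × 892 mm
M3: ⌊892/2⌋ × 630 = 446 × 630 mm
M4: ⌊630/2⌋ × 446 = 315 × 446 mm

315 × 446 mm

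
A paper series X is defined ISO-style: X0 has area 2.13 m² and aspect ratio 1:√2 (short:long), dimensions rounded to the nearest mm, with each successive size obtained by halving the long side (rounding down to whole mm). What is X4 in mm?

306 × 434 mm

Let X0's short side be w mm. w · w√2 = 2.13 m² = 2,130,000 mm², so w ≈ 1227.2 mm and w√2 ≈ 1735.6 mm → X0 = 1227 × 1736 mm.
X1: ⌊1736/2⌋ × 1227 = 868 × 1227 mm
X2: ⌊1227/2⌋ × 868 = 613 × 868 mm
X3: ⌊868/2⌋ × 613 = 434 × 613 mm
X4: ⌊613/2⌋ × 434 = 306 × 434 mm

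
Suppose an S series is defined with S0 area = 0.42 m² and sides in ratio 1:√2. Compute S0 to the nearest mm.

Let the short side be w mm. Then w · w√2 = 0.42 m² = 420,000 mm².
w² = 420,000/√2, so w ≈ 545.0 mm; long side = w√2 ≈ 770.7 mm.

545 × 771 mm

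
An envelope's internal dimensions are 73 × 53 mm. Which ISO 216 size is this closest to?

Aspect ratio 73/53 ≈ 1.377 (ISO target is √2 ≈ 1.414).
In the A-series (A0 area = 1 m²): A8 = 52 × 74 mm.
Off by 2 mm total — nearest standard size.

A8 (52 × 74 mm)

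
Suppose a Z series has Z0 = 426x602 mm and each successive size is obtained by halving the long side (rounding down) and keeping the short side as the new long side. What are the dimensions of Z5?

Z1: ⌊602/2⌋ × 426 = 301 × 426 mm
Z2: ⌊426/2⌋ × 301 = 213 × 301 mm
Z3: ⌊301/2⌋ × 213 = 150 × 213 mm
Z4: ⌊213/2⌋ × 150 = 106 × 150 mm
Z5: ⌊150/2⌋ × 106 = 75 × 106 mm

75 × 106 mm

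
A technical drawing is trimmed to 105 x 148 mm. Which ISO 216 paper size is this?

Aspect ratio 148/105 ≈ 1.410 — close to the ISO √2 ≈ 1.414.
In the A-series (A0 area = 1 m²): A6 = 105 × 148 mm.

A6 (105 × 148 mm)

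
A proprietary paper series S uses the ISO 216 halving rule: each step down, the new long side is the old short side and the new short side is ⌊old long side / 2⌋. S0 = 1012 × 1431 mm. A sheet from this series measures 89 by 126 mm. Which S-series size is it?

S7

S0: 1012 × 1431 mm
S1: 715 × 1012 mm
S2: 506 × 715 mm
S3: 357 × 506 mm
S4: 253 × 357 mm
S5: 178 × 253 mm
S6: 126 × 178 mm
S7: 89 × 126 mm
S8: 63 × 89 mm
→ matches S7.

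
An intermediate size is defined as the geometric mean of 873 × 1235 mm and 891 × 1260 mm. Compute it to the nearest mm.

882 × 1247 mm

Short side: √(873 · 891) = √777843 ≈ 882.0 → 882 mm
Long side: √(1235 · 1260) = √1556100 ≈ 1247.4 → 1247 mm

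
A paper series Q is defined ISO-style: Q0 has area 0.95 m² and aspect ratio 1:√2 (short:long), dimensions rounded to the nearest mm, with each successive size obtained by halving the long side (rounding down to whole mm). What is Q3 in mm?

289 × 410 mm

Let Q0's short side be w mm. w · w√2 = 0.95 m² = 950,000 mm², so w ≈ 819.6 mm and w√2 ≈ 1159.1 mm → Q0 = 820 × 1159 mm.
Q1: ⌊1159/2⌋ × 820 = 579 × 820 mm
Q2: ⌊820/2⌋ × 579 = 410 × 579 mm
Q3: ⌊579/2⌋ × 410 = 289 × 410 mm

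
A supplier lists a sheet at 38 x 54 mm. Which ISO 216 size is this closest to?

Aspect ratio 54/38 ≈ 1.421 — close to the ISO √2 ≈ 1.414.
In the A-series (A0 area = 1 m²): A9 = 37 × 52 mm.
Off by 3 mm total — nearest standard size.

A9 (37 × 52 mm)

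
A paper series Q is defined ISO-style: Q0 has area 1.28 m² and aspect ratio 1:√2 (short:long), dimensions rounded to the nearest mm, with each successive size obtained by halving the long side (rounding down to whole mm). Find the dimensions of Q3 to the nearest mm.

336 × 475 mm

Let Q0's short side be w mm. w · w√2 = 1.28 m² = 1,280,000 mm², so w ≈ 951.4 mm and w√2 ≈ 1345.4 mm → Q0 = 951 × 1345 mm.
Q1: ⌊1345/2⌋ × 951 = 672 × 951 mm
Q2: ⌊951/2⌋ × 672 = 475 × 672 mm
Q3: ⌊672/2⌋ × 475 = 336 × 475 mm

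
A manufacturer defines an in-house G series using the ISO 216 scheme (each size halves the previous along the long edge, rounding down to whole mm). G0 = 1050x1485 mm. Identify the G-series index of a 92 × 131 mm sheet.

G0: 1050 × 1485 mm
G1: 742 × 1050 mm
G2: 525 × 742 mm
G3: 371 × 525 mm
G4: 262 × 371 mm
G5: 185 × 262 mm
G6: 131 × 185 mm
G7: 92 × 131 mm
G8: 65 × 92 mm
→ matches G7.

G7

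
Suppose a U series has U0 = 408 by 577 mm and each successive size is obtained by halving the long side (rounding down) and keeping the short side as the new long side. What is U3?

U1: ⌊577/2⌋ × 408 = 288 × 408 mm
U2: ⌊408/2⌋ × 288 = 204 × 288 mm
U3: ⌊288/2⌋ × 204 = 144 × 204 mm

144 × 204 mm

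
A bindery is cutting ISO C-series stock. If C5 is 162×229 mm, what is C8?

57 × 81 mm

C6: ⌊229/2⌋ × 162 = 114 × 162 mm
C7: ⌊162/2⌋ × 114 = 81 × 114 mm
C8: ⌊114/2⌋ × 81 = 57 × 81 mm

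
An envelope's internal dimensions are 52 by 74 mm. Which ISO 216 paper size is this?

Aspect ratio 74/52 ≈ 1.423 — close to the ISO √2 ≈ 1.414.
In the A-series (A0 area = 1 m²): A8 = 52 × 74 mm.

A8 (52 × 74 mm)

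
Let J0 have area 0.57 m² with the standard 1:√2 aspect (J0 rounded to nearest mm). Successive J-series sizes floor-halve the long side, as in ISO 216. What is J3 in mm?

224 × 317 mm

Let J0's short side be w mm. w · w√2 = 0.57 m² = 570,000 mm², so w ≈ 634.9 mm and w√2 ≈ 897.8 mm → J0 = 635 × 898 mm.
J1: ⌊898/2⌋ × 635 = 449 × 635 mm
J2: ⌊635/2⌋ × 449 = 317 × 449 mm
J3: ⌊449/2⌋ × 317 = 224 × 317 mm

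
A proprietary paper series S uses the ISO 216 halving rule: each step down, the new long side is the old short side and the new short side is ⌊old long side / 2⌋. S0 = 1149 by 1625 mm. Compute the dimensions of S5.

203 × 287 mm

S1: ⌊1625/2⌋ × 1149 = 812 × 1149 mm
S2: ⌊1149/2⌋ × 812 = 574 × 812 mm
S3: ⌊812/2⌋ × 574 = 406 × 574 mm
S4: ⌊574/2⌋ × 406 = 287 × 406 mm
S5: ⌊406/2⌋ × 287 = 203 × 287 mm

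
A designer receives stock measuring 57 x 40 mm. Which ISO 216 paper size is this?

C9 (40 × 57 mm)

Aspect ratio 57/40 ≈ 1.425 — close to the ISO √2 ≈ 1.414.
In the C-series (envelope sizes, between A and B): C9 = 40 × 57 mm.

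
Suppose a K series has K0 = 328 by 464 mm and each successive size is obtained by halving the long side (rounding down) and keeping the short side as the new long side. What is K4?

82 × 116 mm

K1: ⌊464/2⌋ × 328 = 232 × 328 mm
K2: ⌊328/2⌋ × 232 = 164 × 232 mm
K3: ⌊232/2⌋ × 164 = 116 × 164 mm
K4: ⌊164/2⌋ × 116 = 82 × 116 mm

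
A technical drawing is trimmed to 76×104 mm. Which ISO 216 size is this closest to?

Aspect ratio 104/76 ≈ 1.368 (ISO target is √2 ≈ 1.414).
In the A-series (A0 area = 1 m²): A7 = 74 × 105 mm.
Off by 3 mm total — nearest standard size.

A7 (74 × 105 mm)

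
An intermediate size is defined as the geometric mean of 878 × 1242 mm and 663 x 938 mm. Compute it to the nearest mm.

Short side: √(878 · 663) = √582114 ≈ 763.0 → 763 mm
Long side: √(1242 · 938) = √1164996 ≈ 1079.3 → 1079 mm

763 × 1079 mm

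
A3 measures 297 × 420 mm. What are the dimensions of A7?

A4: ⌊420/2⌋ × 297 = 210 × 297 mm
A5: ⌊297/2⌋ × 210 = 148 × 210 mm
A6: ⌊210/2⌋ × 148 = 105 × 148 mm
A7: ⌊148/2⌋ × 105 = 74 × 105 mm

74 × 105 mm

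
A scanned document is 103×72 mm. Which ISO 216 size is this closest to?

A7 (74 × 105 mm)

Aspect ratio 103/72 ≈ 1.431 (ISO target is √2 ≈ 1.414).
In the A-series (A0 area = 1 m²): A7 = 74 × 105 mm.
Off by 4 mm total — nearest standard size.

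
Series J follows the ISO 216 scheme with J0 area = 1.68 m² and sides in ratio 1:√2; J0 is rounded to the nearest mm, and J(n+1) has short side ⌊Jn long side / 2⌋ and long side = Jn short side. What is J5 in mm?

Let J0's short side be w mm. w · w√2 = 1.68 m² = 1,680,000 mm², so w ≈ 1089.9 mm and w√2 ≈ 1541.4 mm → J0 = 1090 × 1541 mm.
J1: ⌊1541/2⌋ × 1090 = 770 × 1090 mm
J2: ⌊1090/2⌋ × 770 = 545 × 770 mm
J3: ⌊770/2⌋ × 545 = 385 × 545 mm
J4: ⌊545/2⌋ × 385 = 272 × 385 mm
J5: ⌊385/2⌋ × 272 = 192 × 272 mm

192 × 272 mm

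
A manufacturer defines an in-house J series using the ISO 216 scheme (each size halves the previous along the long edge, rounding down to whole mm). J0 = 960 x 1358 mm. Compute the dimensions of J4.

J1: ⌊1358/2⌋ × 960 = 679 × 960 mm
J2: ⌊960/2⌋ × 679 = 480 × 679 mm
J3: ⌊679/2⌋ × 480 = 339 × 480 mm
J4: ⌊480/2⌋ × 339 = 240 × 339 mm

240 × 339 mm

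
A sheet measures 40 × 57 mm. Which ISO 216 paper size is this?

C9 (40 × 57 mm)

Aspect ratio 57/40 ≈ 1.425 — close to the ISO √2 ≈ 1.414.
In the C-series (envelope sizes, between A and B): C9 = 40 × 57 mm.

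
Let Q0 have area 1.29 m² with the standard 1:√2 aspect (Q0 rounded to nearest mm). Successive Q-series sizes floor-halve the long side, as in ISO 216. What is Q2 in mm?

477 × 675 mm

Let Q0's short side be w mm. w · w√2 = 1.29 m² = 1,290,000 mm², so w ≈ 955.1 mm and w√2 ≈ 1350.7 mm → Q0 = 955 × 1351 mm.
Q1: ⌊1351/2⌋ × 955 = 675 × 955 mm
Q2: ⌊955/2⌋ × 675 = 477 × 675 mm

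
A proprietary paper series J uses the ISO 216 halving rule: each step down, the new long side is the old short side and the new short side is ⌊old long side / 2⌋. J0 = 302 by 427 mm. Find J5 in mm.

53 × 75 mm

J1 = 213 × 302 mm (from J0 by 1 halving).
J2: ⌊302/2⌋ × 213 = 151 × 213 mm
J3: ⌊213/2⌋ × 151 = 106 × 151 mm
J4: ⌊151/2⌋ × 106 = 75 × 106 mm
J5: ⌊106/2⌋ × 75 = 53 × 75 mm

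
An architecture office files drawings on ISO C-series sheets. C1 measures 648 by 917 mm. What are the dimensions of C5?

162 × 229 mm

C2: ⌊917/2⌋ × 648 = 458 × 648 mm
C3: ⌊648/2⌋ × 458 = 324 × 458 mm
C4: ⌊458/2⌋ × 324 = 229 × 324 mm
C5: ⌊324/2⌋ × 229 = 162 × 229 mm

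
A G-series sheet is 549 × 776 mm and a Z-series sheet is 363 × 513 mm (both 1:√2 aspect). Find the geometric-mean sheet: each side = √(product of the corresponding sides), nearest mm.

446 × 631 mm

Short side: √(549 · 363) = √199287 ≈ 446.4 → 446 mm
Long side: √(776 · 513) = √398088 ≈ 630.9 → 631 mm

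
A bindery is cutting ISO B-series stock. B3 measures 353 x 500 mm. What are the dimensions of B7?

B4: ⌊500/2⌋ × 353 = 250 × 353 mm
B5: ⌊353/2⌋ × 250 = 176 × 250 mm
B6: ⌊250/2⌋ × 176 = 125 × 176 mm
B7: ⌊176/2⌋ × 125 = 88 × 125 mm

88 × 125 mm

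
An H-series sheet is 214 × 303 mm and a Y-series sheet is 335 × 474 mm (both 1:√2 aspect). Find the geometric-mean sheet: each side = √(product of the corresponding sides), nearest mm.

Short side: √(214 · 335) = √71690 ≈ 267.7 → 268 mm
Long side: √(303 · 474) = √143622 ≈ 379.0 → 379 mm

268 × 379 mm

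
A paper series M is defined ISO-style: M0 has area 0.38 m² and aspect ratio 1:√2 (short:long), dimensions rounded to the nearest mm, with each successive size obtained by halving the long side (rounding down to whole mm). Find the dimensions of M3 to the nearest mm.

183 × 259 mm

Let M0's short side be w mm. w · w√2 = 0.38 m² = 380,000 mm², so w ≈ 518.4 mm and w√2 ≈ 733.1 mm → M0 = 518 × 733 mm.
M1: ⌊733/2⌋ × 518 = 366 × 518 mm
M2: ⌊518/2⌋ × 366 = 259 × 366 mm
M3: ⌊366/2⌋ × 259 = 183 × 259 mm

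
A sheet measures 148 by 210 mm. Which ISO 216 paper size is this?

Aspect ratio 210/148 ≈ 1.419 — close to the ISO √2 ≈ 1.414.
In the A-series (A0 area = 1 m²): A5 = 148 × 210 mm.

A5 (148 × 210 mm)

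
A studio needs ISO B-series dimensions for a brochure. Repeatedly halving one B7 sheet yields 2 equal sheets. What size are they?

B8

2 = 2^1, so 1 halving step.
B7 → B8 → … → B8 after 1 step.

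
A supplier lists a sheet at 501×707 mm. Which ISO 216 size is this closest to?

Aspect ratio 707/501 ≈ 1.411 — close to the ISO √2 ≈ 1.414.
In the B-series (B0 = 1000 × 1414 mm): B2 = 500 × 707 mm.
Off by 1 mm total — nearest standard size.

B2 (500 × 707 mm)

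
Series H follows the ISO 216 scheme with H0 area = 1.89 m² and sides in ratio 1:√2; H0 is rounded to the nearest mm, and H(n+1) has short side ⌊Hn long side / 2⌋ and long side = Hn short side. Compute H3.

408 × 578 mm

Let H0's short side be w mm. w · w√2 = 1.89 m² = 1,890,000 mm², so w ≈ 1156.0 mm and w√2 ≈ 1634.9 mm → H0 = 1156 × 1635 mm.
H1: ⌊1635/2⌋ × 1156 = 817 × 1156 mm
H2: ⌊1156/2⌋ × 817 = 578 × 817 mm
H3: ⌊817/2⌋ × 578 = 408 × 578 mm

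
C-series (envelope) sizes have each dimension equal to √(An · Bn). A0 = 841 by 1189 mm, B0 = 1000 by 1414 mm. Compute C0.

917 × 1297 mm

Short side: √(841 · 1000) = √841000 ≈ 917.1 → 917 mm
Long side: √(1189 · 1414) = √1681246 ≈ 1296.6 → 1297 mm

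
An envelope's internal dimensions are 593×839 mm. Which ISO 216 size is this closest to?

Aspect ratio 839/593 ≈ 1.415 — close to the ISO √2 ≈ 1.414.
In the A-series (A0 area = 1 m²): A1 = 594 × 841 mm.
Off by 3 mm total — nearest standard size.

A1 (594 × 841 mm)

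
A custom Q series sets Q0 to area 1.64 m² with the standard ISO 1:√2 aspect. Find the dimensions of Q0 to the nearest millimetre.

Let the short side be w mm. Then w · w√2 = 1.64 m² = 1,640,000 mm².
w² = 1,640,000/√2, so w ≈ 1076.9 mm; long side = w√2 ≈ 1522.9 mm.

1077 × 1523 mm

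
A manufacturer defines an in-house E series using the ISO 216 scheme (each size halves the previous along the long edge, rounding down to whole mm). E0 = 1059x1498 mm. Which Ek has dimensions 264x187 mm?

E5

E0: 1059 × 1498 mm
E1: 749 × 1059 mm
E2: 529 × 749 mm
E3: 374 × 529 mm
E4: 264 × 374 mm
E5: 187 × 264 mm
E6: 132 × 187 mm
→ matches E5.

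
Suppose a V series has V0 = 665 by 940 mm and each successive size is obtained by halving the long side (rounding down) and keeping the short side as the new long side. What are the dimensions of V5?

V1: ⌊940/2⌋ × 665 = 470 × 665 mm
V2: ⌊665/2⌋ × 470 = 332 × 470 mm
V3: ⌊470/2⌋ × 332 = 235 × 332 mm
V4: ⌊332/2⌋ × 235 = 166 × 235 mm
V5: ⌊235/2⌋ × 166 = 117 × 166 mm

117 × 166 mm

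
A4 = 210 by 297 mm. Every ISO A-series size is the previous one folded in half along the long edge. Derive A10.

A5: ⌊297/2⌋ × 210 = 148 × 210 mm
A6: ⌊210/2⌋ × 148 = 105 × 148 mm
A7: ⌊148/2⌋ × 105 = 74 × 105 mm
A8: ⌊105/2⌋ × 74 = 52 × 74 mm
A9: ⌊74/2⌋ × 52 = 37 × 52 mm
A10: ⌊52/2⌋ × 37 = 26 × 37 mm

26 × 37 mm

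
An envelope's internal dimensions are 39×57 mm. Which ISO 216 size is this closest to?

Aspect ratio 57/39 ≈ 1.462 (ISO target is √2 ≈ 1.414).
In the C-series (envelope sizes, between A and B): C9 = 40 × 57 mm.
Off by 1 mm total — nearest standard size.

C9 (40 × 57 mm)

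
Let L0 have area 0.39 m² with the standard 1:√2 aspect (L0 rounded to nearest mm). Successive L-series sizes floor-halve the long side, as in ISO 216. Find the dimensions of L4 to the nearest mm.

Let L0's short side be w mm. w · w√2 = 0.39 m² = 390,000 mm², so w ≈ 525.1 mm and w√2 ≈ 742.7 mm → L0 = 525 × 743 mm.
L1: ⌊743/2⌋ × 525 = 371 × 525 mm
L2: ⌊525/2⌋ × 371 = 262 × 371 mm
L3: ⌊371/2⌋ × 262 = 185 × 262 mm
L4: ⌊262/2⌋ × 185 = 131 × 185 mm

131 × 185 mm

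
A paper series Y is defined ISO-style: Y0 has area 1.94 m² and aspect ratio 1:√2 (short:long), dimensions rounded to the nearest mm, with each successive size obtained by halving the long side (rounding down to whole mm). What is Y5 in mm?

Let Y0's short side be w mm. w · w√2 = 1.94 m² = 1,940,000 mm², so w ≈ 1171.2 mm and w√2 ≈ 1656.4 mm → Y0 = 1171 × 1656 mm.
Y1: ⌊1656/2⌋ × 1171 = 828 × 1171 mm
Y2: ⌊1171/2⌋ × 828 = 585 × 828 mm
Y3: ⌊828/2⌋ × 585 = 414 × 585 mm
Y4: ⌊585/2⌋ × 414 = 292 × 414 mm
Y5: ⌊414/2⌋ × 292 = 207 × 292 mm

207 × 292 mm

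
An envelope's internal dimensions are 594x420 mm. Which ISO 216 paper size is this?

Aspect ratio 594/420 ≈ 1.414 — close to the ISO √2 ≈ 1.414.
In the A-series (A0 area = 1 m²): A2 = 420 × 594 mm.

A2 (420 × 594 mm)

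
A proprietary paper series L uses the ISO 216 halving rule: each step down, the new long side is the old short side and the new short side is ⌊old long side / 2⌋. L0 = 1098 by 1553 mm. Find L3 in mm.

388 × 549 mm

L1: ⌊1553/2⌋ × 1098 = 776 × 1098 mm
L2: ⌊1098/2⌋ × 776 = 549 × 776 mm
L3: ⌊776/2⌋ × 549 = 388 × 549 mm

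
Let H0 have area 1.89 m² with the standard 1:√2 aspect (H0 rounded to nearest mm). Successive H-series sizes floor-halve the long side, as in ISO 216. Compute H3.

Let H0's short side be w mm. w · w√2 = 1.89 m² = 1,890,000 mm², so w ≈ 1156.0 mm and w√2 ≈ 1634.9 mm → H0 = 1156 × 1635 mm.
H1: ⌊1635/2⌋ × 1156 = 817 × 1156 mm
H2: ⌊1156/2⌋ × 817 = 578 × 817 mm
H3: ⌊817/2⌋ × 578 = 408 × 578 mm

408 × 578 mm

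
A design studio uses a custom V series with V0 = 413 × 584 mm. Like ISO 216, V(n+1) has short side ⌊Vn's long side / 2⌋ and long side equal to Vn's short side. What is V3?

V1: ⌊584/2⌋ × 413 = 292 × 413 mm
V2: ⌊413/2⌋ × 292 = 206 × 292 mm
V3: ⌊292/2⌋ × 206 = 146 × 206 mm

146 × 206 mm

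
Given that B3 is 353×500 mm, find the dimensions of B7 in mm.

B4: ⌊500/2⌋ × 353 = 250 × 353 mm
B5: ⌊353/2⌋ × 250 = 176 × 250 mm
B6: ⌊250/2⌋ × 176 = 125 × 176 mm
B7: ⌊176/2⌋ × 125 = 88 × 125 mm

88 × 125 mm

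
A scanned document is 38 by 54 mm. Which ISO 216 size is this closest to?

Aspect ratio 54/38 ≈ 1.421 — close to the ISO √2 ≈ 1.414.
In the A-series (A0 area = 1 m²): A9 = 37 × 52 mm.
Off by 3 mm total — nearest standard size.

A9 (37 × 52 mm)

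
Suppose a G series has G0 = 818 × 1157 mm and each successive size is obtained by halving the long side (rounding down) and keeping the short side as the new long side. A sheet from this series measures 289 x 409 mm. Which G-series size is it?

G0: 818 × 1157 mm
G1: 578 × 818 mm
G2: 409 × 578 mm
G3: 289 × 409 mm
G4: 204 × 289 mm
→ matches G3.

G3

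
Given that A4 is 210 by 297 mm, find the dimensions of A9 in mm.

A5: ⌊297/2⌋ × 210 = 148 × 210 mm
A6: ⌊210/2⌋ × 148 = 105 × 148 mm
A7: ⌊148/2⌋ × 105 = 74 × 105 mm
A8: ⌊105/2⌋ × 74 = 52 × 74 mm
A9: ⌊74/2⌋ × 52 = 37 × 52 mm

37 × 52 mm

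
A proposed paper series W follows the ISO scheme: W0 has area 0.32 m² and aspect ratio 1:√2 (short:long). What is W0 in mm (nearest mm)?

476 × 673 mm

Let the short side be w mm. Then w · w√2 = 0.32 m² = 320,000 mm².
w² = 320,000/√2, so w ≈ 475.7 mm; long side = w√2 ≈ 672.7 mm.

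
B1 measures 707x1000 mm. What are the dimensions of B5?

176 × 250 mm

B2: ⌊1000/2⌋ × 707 = 500 × 707 mm
B3: ⌊707/2⌋ × 500 = 353 × 500 mm
B4: ⌊500/2⌋ × 353 = 250 × 353 mm
B5: ⌊353/2⌋ × 250 = 176 × 250 mm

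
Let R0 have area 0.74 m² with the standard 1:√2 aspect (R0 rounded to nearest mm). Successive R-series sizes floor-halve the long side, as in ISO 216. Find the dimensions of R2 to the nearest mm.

Let R0's short side be w mm. w · w√2 = 0.74 m² = 740,000 mm², so w ≈ 723.4 mm and w√2 ≈ 1023.0 mm → R0 = 723 × 1023 mm.
R1: ⌊1023/2⌋ × 723 = 511 × 723 mm
R2: ⌊723/2⌋ × 511 = 361 × 511 mm

361 × 511 mm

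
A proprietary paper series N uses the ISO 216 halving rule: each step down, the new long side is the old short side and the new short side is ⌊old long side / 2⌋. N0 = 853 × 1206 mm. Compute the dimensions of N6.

106 × 150 mm

N1: ⌊1206/2⌋ × 853 = 603 × 853 mm
N2: ⌊853/2⌋ × 603 = 426 × 603 mm
N3: ⌊603/2⌋ × 426 = 301 × 426 mm
N4: ⌊426/2⌋ × 301 = 213 × 301 mm
N5: ⌊301/2⌋ × 213 = 150 × 213 mm
N6: ⌊213/2⌋ × 150 = 106 × 150 mm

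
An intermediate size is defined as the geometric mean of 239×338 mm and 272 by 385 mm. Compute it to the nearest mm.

255 × 361 mm

Short side: √(239 · 272) = √65008 ≈ 255.0 → 255 mm
Long side: √(338 · 385) = √130130 ≈ 360.7 → 361 mm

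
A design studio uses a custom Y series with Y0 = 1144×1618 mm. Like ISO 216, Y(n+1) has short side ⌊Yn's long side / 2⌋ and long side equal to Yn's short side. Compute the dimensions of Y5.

Y1: ⌊1618/2⌋ × 1144 = 809 × 1144 mm
Y2: ⌊1144/2⌋ × 809 = 572 × 809 mm
Y3: ⌊809/2⌋ × 572 = 404 × 572 mm
Y4: ⌊572/2⌋ × 404 = 286 × 404 mm
Y5: ⌊404/2⌋ × 286 = 202 × 286 mm

202 × 286 mm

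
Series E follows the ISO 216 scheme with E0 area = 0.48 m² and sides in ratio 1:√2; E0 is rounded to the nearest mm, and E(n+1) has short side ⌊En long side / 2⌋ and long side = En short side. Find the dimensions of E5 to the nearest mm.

103 × 145 mm

Let E0's short side be w mm. w · w√2 = 0.48 m² = 480,000 mm², so w ≈ 582.6 mm and w√2 ≈ 823.9 mm → E0 = 583 × 824 mm.
E1: ⌊824/2⌋ × 583 = 412 × 583 mm
E2: ⌊583/2⌋ × 412 = 291 × 412 mm
E3: ⌊412/2⌋ × 291 = 206 × 291 mm
E4: ⌊291/2⌋ × 206 = 145 × 206 mm
E5: ⌊206/2⌋ × 145 = 103 × 145 mm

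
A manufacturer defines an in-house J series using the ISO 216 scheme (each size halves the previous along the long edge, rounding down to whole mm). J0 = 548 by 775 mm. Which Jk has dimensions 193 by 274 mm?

J3

J0: 548 × 775 mm
J1: 387 × 548 mm
J2: 274 × 387 mm
J3: 193 × 274 mm
J4: 137 × 193 mm
→ matches J3.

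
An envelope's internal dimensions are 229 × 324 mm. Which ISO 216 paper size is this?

Aspect ratio 324/229 ≈ 1.415 — close to the ISO √2 ≈ 1.414.
In the C-series (envelope sizes, between A and B): C4 = 229 × 324 mm.

C4 (229 × 324 mm)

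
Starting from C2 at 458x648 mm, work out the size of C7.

C3: ⌊648/2⌋ × 458 = 324 × 458 mm
C4: ⌊458/2⌋ × 324 = 229 × 324 mm
C5: ⌊324/2⌋ × 229 = 162 × 229 mm
C6: ⌊229/2⌋ × 162 = 114 × 162 mm
C7: ⌊162/2⌋ × 114 = 81 × 114 mm

81 × 114 mm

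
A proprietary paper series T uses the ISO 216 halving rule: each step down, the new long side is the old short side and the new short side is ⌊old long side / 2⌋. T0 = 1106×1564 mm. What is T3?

T1: ⌊1564/2⌋ × 1106 = 782 × 1106 mm
T2: ⌊1106/2⌋ × 782 = 553 × 782 mm
T3: ⌊782/2⌋ × 553 = 391 × 553 mm

391 × 553 mm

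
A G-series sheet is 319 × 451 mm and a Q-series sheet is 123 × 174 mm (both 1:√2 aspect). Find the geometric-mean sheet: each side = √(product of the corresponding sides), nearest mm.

Short side: √(319 · 123) = √39237 ≈ 198.1 → 198 mm
Long side: √(451 · 174) = √78474 ≈ 280.1 → 280 mm

198 × 280 mm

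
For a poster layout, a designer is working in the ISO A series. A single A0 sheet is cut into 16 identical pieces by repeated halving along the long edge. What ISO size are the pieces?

A4

16 = 2^4, so 4 halving steps.
A0 → A1 → … → A4 after 4 steps.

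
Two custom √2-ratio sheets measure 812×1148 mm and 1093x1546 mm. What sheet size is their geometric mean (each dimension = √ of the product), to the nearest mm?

942 × 1332 mm

Short side: √(812 · 1093) = √887516 ≈ 942.1 → 942 mm
Long side: √(1148 · 1546) = √1774808 ≈ 1332.2 → 1332 mm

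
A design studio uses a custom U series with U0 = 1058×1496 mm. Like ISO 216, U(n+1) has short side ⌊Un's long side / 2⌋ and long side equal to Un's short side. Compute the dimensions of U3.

U1: ⌊1496/2⌋ × 1058 = 748 × 1058 mm
U2: ⌊1058/2⌋ × 748 = 529 × 748 mm
U3: ⌊748/2⌋ × 529 = 374 × 529 mm

374 × 529 mm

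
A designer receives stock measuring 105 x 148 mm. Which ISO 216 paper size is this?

Aspect ratio 148/105 ≈ 1.410 — close to the ISO √2 ≈ 1.414.
In the A-series (A0 area = 1 m²): A6 = 105 × 148 mm.

A6 (105 × 148 mm)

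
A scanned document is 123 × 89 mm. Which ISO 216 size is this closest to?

Aspect ratio 123/89 ≈ 1.382 (ISO target is √2 ≈ 1.414).
In the B-series (B0 = 1000 × 1414 mm): B7 = 88 × 125 mm.
Off by 3 mm total — nearest standard size.

B7 (88 × 125 mm)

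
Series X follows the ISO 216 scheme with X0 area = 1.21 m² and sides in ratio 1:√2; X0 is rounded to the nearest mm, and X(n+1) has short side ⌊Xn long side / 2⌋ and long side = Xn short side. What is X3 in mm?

327 × 462 mm

Let X0's short side be w mm. w · w√2 = 1.21 m² = 1,210,000 mm², so w ≈ 925.0 mm and w√2 ≈ 1308.1 mm → X0 = 925 × 1308 mm.
X1: ⌊1308/2⌋ × 925 = 654 × 925 mm
X2: ⌊925/2⌋ × 654 = 462 × 654 mm
X3: ⌊654/2⌋ × 462 = 327 × 462 mm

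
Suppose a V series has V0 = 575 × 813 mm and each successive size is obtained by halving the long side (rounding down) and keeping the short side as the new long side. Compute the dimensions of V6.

71 × 101 mm

V1: ⌊813/2⌋ × 575 = 406 × 575 mm
V2: ⌊575/2⌋ × 406 = 287 × 406 mm
V3: ⌊406/2⌋ × 287 = 203 × 287 mm
V4: ⌊287/2⌋ × 203 = 143 × 203 mm
V5: ⌊203/2⌋ × 143 = 101 × 143 mm
V6: ⌊143/2⌋ × 101 = 71 × 101 mm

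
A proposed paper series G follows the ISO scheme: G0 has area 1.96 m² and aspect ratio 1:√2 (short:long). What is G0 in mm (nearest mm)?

Let the short side be w mm. Then w · w√2 = 1.96 m² = 1,960,000 mm².
w² = 1,960,000/√2, so w ≈ 1177.3 mm; long side = w√2 ≈ 1664.9 mm.

1177 × 1665 mm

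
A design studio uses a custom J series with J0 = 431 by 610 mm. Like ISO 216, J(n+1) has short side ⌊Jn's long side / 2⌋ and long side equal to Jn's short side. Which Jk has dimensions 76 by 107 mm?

J5

J0: 431 × 610 mm
J1: 305 × 431 mm
J2: 215 × 305 mm
J3: 152 × 215 mm
J4: 107 × 152 mm
J5: 76 × 107 mm
J6: 53 × 76 mm
→ matches J5.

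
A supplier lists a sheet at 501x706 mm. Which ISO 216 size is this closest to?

Aspect ratio 706/501 ≈ 1.409 — close to the ISO √2 ≈ 1.414.
In the B-series (B0 = 1000 × 1414 mm): B2 = 500 × 707 mm.
Off by 2 mm total — nearest standard size.

B2 (500 × 707 mm)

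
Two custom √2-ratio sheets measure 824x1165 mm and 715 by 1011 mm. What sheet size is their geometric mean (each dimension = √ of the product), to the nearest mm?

Short side: √(824 · 715) = √589160 ≈ 767.6 → 768 mm
Long side: √(1165 · 1011) = √1177815 ≈ 1085.3 → 1085 mm

768 × 1085 mm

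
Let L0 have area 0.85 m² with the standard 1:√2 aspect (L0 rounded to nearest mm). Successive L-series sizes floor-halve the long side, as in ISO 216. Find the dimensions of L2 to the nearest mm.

Let L0's short side be w mm. w · w√2 = 0.85 m² = 850,000 mm², so w ≈ 775.3 mm and w√2 ≈ 1096.4 mm → L0 = 775 × 1096 mm.
L1: ⌊1096/2⌋ × 775 = 548 × 775 mm
L2: ⌊775/2⌋ × 548 = 387 × 548 mm

387 × 548 mm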